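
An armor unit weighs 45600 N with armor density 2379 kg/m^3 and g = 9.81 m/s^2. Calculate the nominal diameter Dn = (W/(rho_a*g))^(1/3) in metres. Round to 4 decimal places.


V = W / (rho_a * g)
V = 45600 / (2379 * 9.81)
V = 45600 / 23337.99
V = 1.953896 m^3
Dn = V^(1/3) = 1.953896^(1/3)
Dn = 1.2502 m

1.2502


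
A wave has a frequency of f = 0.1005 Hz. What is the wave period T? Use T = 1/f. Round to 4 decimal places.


T = 1 / f
T = 1 / 0.1005
T = 9.9502 s

9.9502


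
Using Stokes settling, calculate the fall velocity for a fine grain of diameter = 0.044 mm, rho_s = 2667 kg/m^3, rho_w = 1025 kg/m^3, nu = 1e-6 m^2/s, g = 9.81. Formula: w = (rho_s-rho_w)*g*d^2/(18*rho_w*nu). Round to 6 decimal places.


w = (rho_s - rho_w) * g * d^2 / (18 * rho_w * nu)
d = 0.044 mm = 0.000044 m
rho_s - rho_w = 2667 - 1025 = 1642
Numerator = 1642 * 9.81 * (0.000044)^2 = 0.000031185127
Denominator = 18 * 1025 * 1e-6 = 0.018450
w = 0.001690 m/s

0.001690


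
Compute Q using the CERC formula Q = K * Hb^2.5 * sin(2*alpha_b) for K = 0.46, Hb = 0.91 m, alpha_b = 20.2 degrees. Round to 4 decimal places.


Q = K * Hb^2.5 * sin(2 * alpha_b)
Hb^2.5 = 0.91^2.5 = 0.789957
sin(2 * 20.2) = sin(40.4) = 0.648120
Q = 0.46 * 0.789957 * 0.648120
Q = 0.2355 m^3/s

0.2355


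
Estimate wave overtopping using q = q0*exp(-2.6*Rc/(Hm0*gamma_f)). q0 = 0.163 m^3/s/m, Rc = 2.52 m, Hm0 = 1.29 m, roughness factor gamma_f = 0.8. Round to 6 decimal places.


q = q0 * exp(-2.6 * Rc / (Hm0 * gamma_f))
Exponent = -2.6 * 2.52 / (1.29 * 0.8)
= -2.6 * 2.52 / 1.0320
= -6.348837
exp(-6.348837) = 0.001749
q = 0.163 * 0.001749
q = 0.000285 m^3/s/m

0.000285


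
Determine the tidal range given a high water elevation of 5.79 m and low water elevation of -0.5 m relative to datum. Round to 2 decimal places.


Tidal range = High water - Low water
Tidal range = 5.79 - (-0.5)
Tidal range = 6.29 m

6.29


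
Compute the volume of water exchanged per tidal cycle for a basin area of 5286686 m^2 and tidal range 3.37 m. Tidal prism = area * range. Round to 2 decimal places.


Tidal prism = Area * Tidal range
P = 5286686 * 3.37
P = 17816131.82 m^3

17816131.82


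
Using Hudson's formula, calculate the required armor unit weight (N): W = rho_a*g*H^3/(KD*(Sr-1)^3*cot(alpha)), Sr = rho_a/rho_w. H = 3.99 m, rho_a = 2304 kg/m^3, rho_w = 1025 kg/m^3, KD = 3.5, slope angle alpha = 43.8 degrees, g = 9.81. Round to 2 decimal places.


Sr = rho_a / rho_w = 2304 / 1025 = 2.247805
(Sr - 1) = 1.247805
(Sr - 1)^3 = 1.942853
cot(43.8) = 1 / tan(43.8) = 1 / 0.958966 = 1.042790
Numerator = 2304 * 9.81 * 3.99^3 = 1435721.3849
Denominator = 3.5 * 1.942853 * 1.042790 = 7.090961
W = 1435721.3849 / 7.090961
W = 202472.05 N

202472.05


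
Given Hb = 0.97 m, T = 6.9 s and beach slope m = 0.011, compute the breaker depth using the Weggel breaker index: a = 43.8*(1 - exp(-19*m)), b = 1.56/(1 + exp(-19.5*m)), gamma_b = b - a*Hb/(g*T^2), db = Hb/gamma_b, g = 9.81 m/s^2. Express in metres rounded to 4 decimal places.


a = 43.8 * (1 - exp(-19 * m))
exp(-19 * 0.011) = exp(-0.2090) = 0.811395
a = 43.8 * (1 - 0.811395) = 8.260889
b = 1.56 / (1 + exp(-19.5 * m))
exp(-19.5 * 0.011) = exp(-0.2145) = 0.806945
b = 1.56 / (1 + 0.806945) = 0.863336
Hb / (g * T^2) = 0.97 / (9.81 * 6.9^2) = 0.97 / 467.0541 = 0.00207685
gamma_b = b - a * Hb/(g*T^2) = 0.863336 - 8.260889 * 0.00207685 = 0.846179
db = Hb / gamma_b = 0.97 / 0.846179
db = 1.1463 m

1.1463


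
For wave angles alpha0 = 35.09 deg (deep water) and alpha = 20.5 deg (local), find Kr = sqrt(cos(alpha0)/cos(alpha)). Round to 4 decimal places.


Kr = sqrt(cos(alpha0) / cos(alpha))
cos(35.09) = 0.818250
cos(20.5) = 0.936672
Kr = sqrt(0.818250 / 0.936672)
Kr = sqrt(0.873571)
Kr = 0.9347

0.9347


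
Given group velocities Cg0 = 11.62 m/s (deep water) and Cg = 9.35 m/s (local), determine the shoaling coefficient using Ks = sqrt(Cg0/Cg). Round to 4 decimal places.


Ks = sqrt(Cg0 / Cg)
Ks = sqrt(11.62 / 9.35)
Ks = sqrt(1.2428)
Ks = 1.1148

1.1148


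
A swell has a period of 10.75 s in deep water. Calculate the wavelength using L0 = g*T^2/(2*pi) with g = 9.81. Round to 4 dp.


L0 = g * T^2 / (2 * pi)
L0 = 9.81 * 10.75^2 / (2 * pi)
L0 = 9.81 * 115.5625 / 6.28319
L0 = 1133.6681 / 6.28319
L0 = 180.4289 m

180.4289


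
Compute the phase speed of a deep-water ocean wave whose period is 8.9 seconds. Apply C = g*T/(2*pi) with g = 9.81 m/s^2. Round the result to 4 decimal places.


We use the deep-water celerity formula:
C = g * T / (2 * pi)
C = 9.81 * 8.9 / (2 * 3.14159...)
C = 87.309000 / 6.283185
C = 13.8957 m/s

13.8957


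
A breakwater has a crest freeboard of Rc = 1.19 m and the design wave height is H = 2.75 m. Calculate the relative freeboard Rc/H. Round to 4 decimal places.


Relative freeboard = Rc / H
= 1.19 / 2.75
= 0.4327

0.4327


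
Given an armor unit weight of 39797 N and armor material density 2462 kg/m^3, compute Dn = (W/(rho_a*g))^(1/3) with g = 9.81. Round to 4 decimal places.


V = W / (rho_a * g)
V = 39797 / (2462 * 9.81)
V = 39797 / 24152.22
V = 1.647757 m^3
Dn = V^(1/3) = 1.647757^(1/3)
Dn = 1.1811 m

1.1811


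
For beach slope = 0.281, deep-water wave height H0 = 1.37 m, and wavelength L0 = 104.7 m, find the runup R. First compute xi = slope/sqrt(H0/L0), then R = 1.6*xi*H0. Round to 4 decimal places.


xi = slope / sqrt(H0/L0)
H0/L0 = 1.37/104.7 = 0.013085
sqrt(0.013085) = 0.114390
xi = 0.281 / 0.114390 = 2.456515
R = 1.6 * xi * H0 = 1.6 * 2.456515 * 1.37
R = 5.3847 m

5.3847


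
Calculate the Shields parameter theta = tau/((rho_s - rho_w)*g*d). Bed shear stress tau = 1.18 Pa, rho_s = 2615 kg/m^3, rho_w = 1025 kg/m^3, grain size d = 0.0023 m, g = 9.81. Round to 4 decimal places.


theta = tau / ((rho_s - rho_w) * g * d)
rho_s - rho_w = 2615 - 1025 = 1590
Denominator = 1590 * 9.81 * 0.0023 = 35.875170
theta = 1.18 / 35.875170
theta = 0.0329

0.0329


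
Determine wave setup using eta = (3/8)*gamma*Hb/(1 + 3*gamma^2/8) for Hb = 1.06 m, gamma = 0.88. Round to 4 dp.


eta = (3/8) * gamma * Hb / (1 + 3*gamma^2/8)
Numerator = (3/8) * 0.88 * 1.06 = 0.349800
Denominator = 1 + 3*0.88^2/8 = 1 + 0.290400 = 1.290400
eta = 0.349800 / 1.290400
eta = 0.2711 m

0.2711


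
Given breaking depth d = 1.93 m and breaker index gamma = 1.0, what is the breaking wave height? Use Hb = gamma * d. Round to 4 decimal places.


Hb = gamma * d
Hb = 1.0 * 1.93
Hb = 1.9300 m

1.9300


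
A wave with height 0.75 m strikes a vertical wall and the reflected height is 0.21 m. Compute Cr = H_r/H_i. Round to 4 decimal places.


Cr = H_r / H_i
Cr = 0.21 / 0.75
Cr = 0.2800

0.2800


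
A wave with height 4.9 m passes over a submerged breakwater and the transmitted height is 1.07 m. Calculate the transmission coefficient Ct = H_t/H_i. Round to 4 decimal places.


Ct = H_t / H_i
Ct = 1.07 / 4.9
Ct = 0.2184

0.2184


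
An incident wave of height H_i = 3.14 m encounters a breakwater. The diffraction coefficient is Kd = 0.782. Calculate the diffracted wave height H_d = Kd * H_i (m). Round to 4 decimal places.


H_d = Kd * H_i
H_d = 0.782 * 3.14
H_d = 2.4555 m

2.4555


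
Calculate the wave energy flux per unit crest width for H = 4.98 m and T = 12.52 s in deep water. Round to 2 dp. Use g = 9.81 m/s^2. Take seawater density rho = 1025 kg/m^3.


P = rho * g^2 * H^2 * T / (32 * pi)
P = 1025 * 9.81^2 * 4.98^2 * 12.52 / (32 * pi)
P = 1025 * 96.2361 * 24.8004 * 12.52 / 100.53096
P = 304666.74 W/m

304666.74


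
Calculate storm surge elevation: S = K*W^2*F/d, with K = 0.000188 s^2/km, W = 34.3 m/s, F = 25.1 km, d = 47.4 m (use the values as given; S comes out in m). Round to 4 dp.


S = K * W^2 * F / d
W^2 = 34.3^2 = 1176.49
S = 0.000188 * 1176.49 * 25.1 / 47.4
Numerator = 0.000188 * 1176.49 * 25.1 = 5.551621
S = 5.551621 / 47.4 = 0.1171 m

0.1171


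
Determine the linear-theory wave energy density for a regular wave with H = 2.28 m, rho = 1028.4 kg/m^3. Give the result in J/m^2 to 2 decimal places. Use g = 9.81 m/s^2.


E = (1/8) * rho * g * H^2
E = (1/8) * 1028.4 * 9.81 * 2.28^2
E = 0.125 * 1028.4 * 9.81 * 5.1984
E = 6555.57 J/m^2

6555.57


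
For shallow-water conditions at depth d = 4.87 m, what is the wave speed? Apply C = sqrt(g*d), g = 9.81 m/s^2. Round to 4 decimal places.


Using the shallow-water approximation:
C = sqrt(g * d) = sqrt(9.81 * 4.87)
C = sqrt(47.7747)
C = 6.9119 m/s

6.9119


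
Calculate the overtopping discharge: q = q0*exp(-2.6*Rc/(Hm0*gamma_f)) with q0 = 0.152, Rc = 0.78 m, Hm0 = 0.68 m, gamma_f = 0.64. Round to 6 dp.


q = q0 * exp(-2.6 * Rc / (Hm0 * gamma_f))
Exponent = -2.6 * 0.78 / (0.68 * 0.64)
= -2.6 * 0.78 / 0.4352
= -4.659926
exp(-4.659926) = 0.009467
q = 0.152 * 0.009467
q = 0.001439 m^3/s/m

0.001439


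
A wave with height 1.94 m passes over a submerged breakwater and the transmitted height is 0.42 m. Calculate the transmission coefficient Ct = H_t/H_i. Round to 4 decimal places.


Ct = H_t / H_i
Ct = 0.42 / 1.94
Ct = 0.2165

0.2165


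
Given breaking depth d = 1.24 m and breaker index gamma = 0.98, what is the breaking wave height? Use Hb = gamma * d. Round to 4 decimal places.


Hb = gamma * d
Hb = 0.98 * 1.24
Hb = 1.2152 m

1.2152


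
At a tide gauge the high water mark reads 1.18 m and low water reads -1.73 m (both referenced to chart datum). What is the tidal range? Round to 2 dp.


Tidal range = High water - Low water
Tidal range = 1.18 - (-1.73)
Tidal range = 2.91 m

2.91


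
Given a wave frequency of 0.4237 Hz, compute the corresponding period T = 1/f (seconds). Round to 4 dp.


T = 1 / f
T = 1 / 0.4237
T = 2.3602 s

2.3602


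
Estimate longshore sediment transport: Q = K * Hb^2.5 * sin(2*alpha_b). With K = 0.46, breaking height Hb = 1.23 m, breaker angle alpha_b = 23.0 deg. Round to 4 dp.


Q = K * Hb^2.5 * sin(2 * alpha_b)
Hb^2.5 = 1.23^2.5 = 1.677887
sin(2 * 23.0) = sin(46.0) = 0.719340
Q = 0.46 * 1.677887 * 0.719340
Q = 0.5552 m^3/s

0.5552


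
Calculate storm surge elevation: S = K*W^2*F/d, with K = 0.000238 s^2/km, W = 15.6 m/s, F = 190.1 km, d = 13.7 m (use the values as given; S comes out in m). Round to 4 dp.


S = K * W^2 * F / d
W^2 = 15.6^2 = 243.36
S = 0.000238 * 243.36 * 190.1 / 13.7
Numerator = 0.000238 * 243.36 * 190.1 = 11.010531
S = 11.010531 / 13.7 = 0.8037 m

0.8037


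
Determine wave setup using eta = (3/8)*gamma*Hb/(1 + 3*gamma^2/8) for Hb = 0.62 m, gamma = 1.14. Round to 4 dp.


eta = (3/8) * gamma * Hb / (1 + 3*gamma^2/8)
Numerator = (3/8) * 1.14 * 0.62 = 0.265050
Denominator = 1 + 3*1.14^2/8 = 1 + 0.487350 = 1.487350
eta = 0.265050 / 1.487350
eta = 0.1782 m

0.1782


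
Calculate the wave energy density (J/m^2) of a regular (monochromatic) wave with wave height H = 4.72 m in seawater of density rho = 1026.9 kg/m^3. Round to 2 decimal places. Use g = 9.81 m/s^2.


E = (1/8) * rho * g * H^2
E = (1/8) * 1026.9 * 9.81 * 4.72^2
E = 0.125 * 1026.9 * 9.81 * 22.2784
E = 28053.77 J/m^2

28053.77


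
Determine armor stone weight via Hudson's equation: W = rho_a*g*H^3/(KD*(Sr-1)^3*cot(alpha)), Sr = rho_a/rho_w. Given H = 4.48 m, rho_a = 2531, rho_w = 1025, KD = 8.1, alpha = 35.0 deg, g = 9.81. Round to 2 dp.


Sr = rho_a / rho_w = 2531 / 1025 = 2.469268
(Sr - 1) = 1.469268
(Sr - 1)^3 = 3.171782
cot(35.0) = 1 / tan(35.0) = 1 / 0.700208 = 1.428148
Numerator = 2531 * 9.81 * 4.48^3 = 2232519.1587
Denominator = 8.1 * 3.171782 * 1.428148 = 36.691170
W = 2232519.1587 / 36.691170
W = 60846.22 N

60846.22


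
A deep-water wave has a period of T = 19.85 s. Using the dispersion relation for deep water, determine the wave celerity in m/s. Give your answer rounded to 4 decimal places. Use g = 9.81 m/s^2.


We use the deep-water celerity formula:
C = g * T / (2 * pi)
C = 9.81 * 19.85 / (2 * 3.14159...)
C = 194.728500 / 6.283185
C = 30.9920 m/s

30.9920


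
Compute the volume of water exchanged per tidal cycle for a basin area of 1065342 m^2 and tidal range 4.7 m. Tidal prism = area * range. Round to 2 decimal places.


Tidal prism = Area * Tidal range
P = 1065342 * 4.7
P = 5007107.40 m^3

5007107.40


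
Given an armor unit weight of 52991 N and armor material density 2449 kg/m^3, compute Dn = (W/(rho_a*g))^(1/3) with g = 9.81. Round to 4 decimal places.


V = W / (rho_a * g)
V = 52991 / (2449 * 9.81)
V = 52991 / 24024.69
V = 2.205689 m^3
Dn = V^(1/3) = 2.205689^(1/3)
Dn = 1.3017 m

1.3017


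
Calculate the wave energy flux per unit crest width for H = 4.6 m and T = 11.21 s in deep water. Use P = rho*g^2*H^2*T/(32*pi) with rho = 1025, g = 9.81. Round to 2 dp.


P = rho * g^2 * H^2 * T / (32 * pi)
P = 1025 * 9.81^2 * 4.6^2 * 11.21 / (32 * pi)
P = 1025 * 96.2361 * 21.1600 * 11.21 / 100.53096
P = 232746.58 W/m

232746.58


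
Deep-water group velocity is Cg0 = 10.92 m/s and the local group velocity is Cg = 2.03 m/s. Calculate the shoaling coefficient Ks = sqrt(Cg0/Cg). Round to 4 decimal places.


Ks = sqrt(Cg0 / Cg)
Ks = sqrt(10.92 / 2.03)
Ks = sqrt(5.3793)
Ks = 2.3193

2.3193


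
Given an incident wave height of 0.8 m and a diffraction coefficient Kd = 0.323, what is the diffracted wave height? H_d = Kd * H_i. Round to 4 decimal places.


H_d = Kd * H_i
H_d = 0.323 * 0.8
H_d = 0.2584 m

0.2584


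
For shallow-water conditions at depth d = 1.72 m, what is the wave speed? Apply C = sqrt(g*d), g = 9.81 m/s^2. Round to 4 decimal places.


Using the shallow-water approximation:
C = sqrt(g * d) = sqrt(9.81 * 1.72)
C = sqrt(16.8732)
C = 4.1077 m/s

4.1077


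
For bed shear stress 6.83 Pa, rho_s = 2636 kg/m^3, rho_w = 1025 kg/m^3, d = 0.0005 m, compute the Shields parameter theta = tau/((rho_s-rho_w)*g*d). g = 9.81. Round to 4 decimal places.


theta = tau / ((rho_s - rho_w) * g * d)
rho_s - rho_w = 2636 - 1025 = 1611
Denominator = 1611 * 9.81 * 0.0005 = 7.901955
theta = 6.83 / 7.901955
theta = 0.8643

0.8643


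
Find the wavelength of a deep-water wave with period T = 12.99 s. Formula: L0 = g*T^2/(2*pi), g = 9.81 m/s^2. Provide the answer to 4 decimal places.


L0 = g * T^2 / (2 * pi)
L0 = 9.81 * 12.99^2 / (2 * pi)
L0 = 9.81 * 168.7401 / 6.28319
L0 = 1655.3404 / 6.28319
L0 = 263.4556 m

263.4556


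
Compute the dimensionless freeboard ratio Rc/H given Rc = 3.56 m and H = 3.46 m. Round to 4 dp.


Relative freeboard = Rc / H
= 3.56 / 3.46
= 1.0289

1.0289


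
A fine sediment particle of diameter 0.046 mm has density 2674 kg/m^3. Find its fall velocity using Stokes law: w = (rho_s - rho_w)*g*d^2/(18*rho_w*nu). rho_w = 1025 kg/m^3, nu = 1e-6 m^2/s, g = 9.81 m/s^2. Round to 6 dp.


w = (rho_s - rho_w) * g * d^2 / (18 * rho_w * nu)
d = 0.046 mm = 0.000046 m
rho_s - rho_w = 2674 - 1025 = 1649
Numerator = 1649 * 9.81 * (0.000046)^2 = 0.000034229876
Denominator = 18 * 1025 * 1e-6 = 0.018450
w = 0.001855 m/s

0.001855


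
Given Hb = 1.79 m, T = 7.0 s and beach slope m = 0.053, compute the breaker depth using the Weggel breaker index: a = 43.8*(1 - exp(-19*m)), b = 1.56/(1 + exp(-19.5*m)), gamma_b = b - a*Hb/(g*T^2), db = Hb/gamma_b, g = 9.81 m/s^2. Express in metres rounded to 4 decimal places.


a = 43.8 * (1 - exp(-19 * m))
exp(-19 * 0.053) = exp(-1.0070) = 0.365313
a = 43.8 * (1 - 0.365313) = 27.799278
b = 1.56 / (1 + exp(-19.5 * m))
exp(-19.5 * 0.053) = exp(-1.0335) = 0.355760
b = 1.56 / (1 + 0.355760) = 1.150646
Hb / (g * T^2) = 1.79 / (9.81 * 7.0^2) = 1.79 / 480.6900 = 0.00372381
gamma_b = b - a * Hb/(g*T^2) = 1.150646 - 27.799278 * 0.00372381 = 1.047127
db = Hb / gamma_b = 1.79 / 1.047127
db = 1.7094 m

1.7094


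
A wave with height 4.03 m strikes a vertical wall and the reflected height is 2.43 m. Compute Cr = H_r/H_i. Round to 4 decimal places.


Cr = H_r / H_i
Cr = 2.43 / 4.03
Cr = 0.6030

0.6030


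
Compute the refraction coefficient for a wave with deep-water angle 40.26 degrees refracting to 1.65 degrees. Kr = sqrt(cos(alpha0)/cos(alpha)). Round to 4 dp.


Kr = sqrt(cos(alpha0) / cos(alpha))
cos(40.26) = 0.763120
cos(1.65) = 0.999585
Kr = sqrt(0.763120 / 0.999585)
Kr = sqrt(0.763436)
Kr = 0.8737

0.8737


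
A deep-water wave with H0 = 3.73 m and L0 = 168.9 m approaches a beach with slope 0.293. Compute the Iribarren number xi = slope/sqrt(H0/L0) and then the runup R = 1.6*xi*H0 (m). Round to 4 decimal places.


xi = slope / sqrt(H0/L0)
H0/L0 = 3.73/168.9 = 0.022084
sqrt(0.022084) = 0.148607
xi = 0.293 / 0.148607 = 1.971642
R = 1.6 * xi * H0 = 1.6 * 1.971642 * 3.73
R = 11.7668 m

11.7668


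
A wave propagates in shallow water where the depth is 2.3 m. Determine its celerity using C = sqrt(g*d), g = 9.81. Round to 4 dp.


Using the shallow-water approximation:
C = sqrt(g * d) = sqrt(9.81 * 2.3)
C = sqrt(22.5630)
C = 4.7501 m/s

4.7501


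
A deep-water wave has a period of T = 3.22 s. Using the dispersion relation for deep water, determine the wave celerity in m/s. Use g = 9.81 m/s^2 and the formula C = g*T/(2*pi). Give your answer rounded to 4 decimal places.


We use the deep-water celerity formula:
C = g * T / (2 * pi)
C = 9.81 * 3.22 / (2 * 3.14159...)
C = 31.588200 / 6.283185
C = 5.0274 m/s

5.0274


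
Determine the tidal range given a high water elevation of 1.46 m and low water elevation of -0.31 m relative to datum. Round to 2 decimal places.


Tidal range = High water - Low water
Tidal range = 1.46 - (-0.31)
Tidal range = 1.77 m

1.77


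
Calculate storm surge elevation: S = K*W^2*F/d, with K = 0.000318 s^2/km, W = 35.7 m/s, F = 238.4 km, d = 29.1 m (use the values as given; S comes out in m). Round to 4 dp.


S = K * W^2 * F / d
W^2 = 35.7^2 = 1274.49
S = 0.000318 * 1274.49 * 238.4 / 29.1
Numerator = 0.000318 * 1274.49 * 238.4 = 96.620616
S = 96.620616 / 29.1 = 3.3203 m

3.3203


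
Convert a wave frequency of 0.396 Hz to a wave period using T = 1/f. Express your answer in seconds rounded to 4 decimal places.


T = 1 / f
T = 1 / 0.396
T = 2.5253 s

2.5253


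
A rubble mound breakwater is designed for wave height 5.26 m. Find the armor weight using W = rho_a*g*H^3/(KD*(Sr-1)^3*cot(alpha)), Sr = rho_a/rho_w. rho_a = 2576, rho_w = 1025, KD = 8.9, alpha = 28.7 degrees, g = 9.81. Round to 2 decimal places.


Sr = rho_a / rho_w = 2576 / 1025 = 2.513171
(Sr - 1) = 1.513171
(Sr - 1)^3 = 3.464685
cot(28.7) = 1 / tan(28.7) = 1 / 0.547484 = 1.826537
Numerator = 2576 * 9.81 * 5.26^3 = 3677664.4232
Denominator = 8.9 * 3.464685 * 1.826537 = 56.322557
W = 3677664.4232 / 56.322557
W = 65296.47 N

65296.47


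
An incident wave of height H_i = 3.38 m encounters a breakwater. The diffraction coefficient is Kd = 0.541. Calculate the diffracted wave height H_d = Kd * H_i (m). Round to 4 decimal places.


H_d = Kd * H_i
H_d = 0.541 * 3.38
H_d = 1.8286 m

1.8286


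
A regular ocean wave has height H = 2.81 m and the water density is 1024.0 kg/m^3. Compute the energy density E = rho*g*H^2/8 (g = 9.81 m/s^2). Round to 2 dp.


E = (1/8) * rho * g * H^2
E = (1/8) * 1024.0 * 9.81 * 2.81^2
E = 0.125 * 1024.0 * 9.81 * 7.8961
E = 9914.97 J/m^2

9914.97


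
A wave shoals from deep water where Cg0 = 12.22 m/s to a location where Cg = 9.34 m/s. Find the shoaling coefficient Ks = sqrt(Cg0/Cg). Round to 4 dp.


Ks = sqrt(Cg0 / Cg)
Ks = sqrt(12.22 / 9.34)
Ks = sqrt(1.3084)
Ks = 1.1438

1.1438


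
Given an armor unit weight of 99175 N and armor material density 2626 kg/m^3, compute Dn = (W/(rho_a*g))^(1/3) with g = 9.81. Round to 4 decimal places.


V = W / (rho_a * g)
V = 99175 / (2626 * 9.81)
V = 99175 / 25761.06
V = 3.849803 m^3
Dn = V^(1/3) = 3.849803^(1/3)
Dn = 1.5673 m

1.5673


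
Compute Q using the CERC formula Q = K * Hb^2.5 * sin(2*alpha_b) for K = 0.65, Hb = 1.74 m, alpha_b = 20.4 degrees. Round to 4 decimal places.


Q = K * Hb^2.5 * sin(2 * alpha_b)
Hb^2.5 = 1.74^2.5 = 3.993679
sin(2 * 20.4) = sin(40.8) = 0.653421
Q = 0.65 * 3.993679 * 0.653421
Q = 1.6962 m^3/s

1.6962


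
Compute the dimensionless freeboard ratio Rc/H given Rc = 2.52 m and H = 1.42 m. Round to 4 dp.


Relative freeboard = Rc / H
= 2.52 / 1.42
= 1.7746

1.7746


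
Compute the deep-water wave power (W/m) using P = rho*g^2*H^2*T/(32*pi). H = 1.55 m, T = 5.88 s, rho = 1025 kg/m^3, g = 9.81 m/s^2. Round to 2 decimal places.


P = rho * g^2 * H^2 * T / (32 * pi)
P = 1025 * 9.81^2 * 1.55^2 * 5.88 / (32 * pi)
P = 1025 * 96.2361 * 2.4025 * 5.88 / 100.53096
P = 13861.26 W/m

13861.26


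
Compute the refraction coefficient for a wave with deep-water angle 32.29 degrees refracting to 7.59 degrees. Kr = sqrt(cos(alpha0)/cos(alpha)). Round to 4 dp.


Kr = sqrt(cos(alpha0) / cos(alpha))
cos(32.29) = 0.845355
cos(7.59) = 0.991239
Kr = sqrt(0.845355 / 0.991239)
Kr = sqrt(0.852827)
Kr = 0.9235

0.9235


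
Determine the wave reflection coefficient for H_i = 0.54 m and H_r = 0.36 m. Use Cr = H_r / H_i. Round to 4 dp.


Cr = H_r / H_i
Cr = 0.36 / 0.54
Cr = 0.6667

0.6667


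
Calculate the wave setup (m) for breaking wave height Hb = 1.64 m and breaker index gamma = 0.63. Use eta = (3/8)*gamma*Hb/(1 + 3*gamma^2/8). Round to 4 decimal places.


eta = (3/8) * gamma * Hb / (1 + 3*gamma^2/8)
Numerator = (3/8) * 0.63 * 1.64 = 0.387450
Denominator = 1 + 3*0.63^2/8 = 1 + 0.148838 = 1.148838
eta = 0.387450 / 1.148838
eta = 0.3373 m

0.3373


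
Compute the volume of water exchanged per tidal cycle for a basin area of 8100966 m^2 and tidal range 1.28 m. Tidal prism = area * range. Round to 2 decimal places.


Tidal prism = Area * Tidal range
P = 8100966 * 1.28
P = 10369236.48 m^3

10369236.48


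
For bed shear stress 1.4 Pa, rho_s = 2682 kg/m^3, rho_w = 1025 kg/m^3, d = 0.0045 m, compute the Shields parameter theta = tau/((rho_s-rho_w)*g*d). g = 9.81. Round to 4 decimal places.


theta = tau / ((rho_s - rho_w) * g * d)
rho_s - rho_w = 2682 - 1025 = 1657
Denominator = 1657 * 9.81 * 0.0045 = 73.148265
theta = 1.4 / 73.148265
theta = 0.0191

0.0191


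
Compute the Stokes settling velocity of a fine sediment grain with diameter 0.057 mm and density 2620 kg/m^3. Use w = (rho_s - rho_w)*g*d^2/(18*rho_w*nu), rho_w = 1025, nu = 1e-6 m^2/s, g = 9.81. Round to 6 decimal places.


w = (rho_s - rho_w) * g * d^2 / (18 * rho_w * nu)
d = 0.057 mm = 0.000057 m
rho_s - rho_w = 2620 - 1025 = 1595
Numerator = 1595 * 9.81 * (0.000057)^2 = 0.000050836941
Denominator = 18 * 1025 * 1e-6 = 0.018450
w = 0.002755 m/s

0.002755


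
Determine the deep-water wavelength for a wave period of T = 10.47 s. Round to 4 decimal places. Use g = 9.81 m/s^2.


L0 = g * T^2 / (2 * pi)
L0 = 9.81 * 10.47^2 / (2 * pi)
L0 = 9.81 * 109.6209 / 6.28319
L0 = 1075.3810 / 6.28319
L0 = 171.1522 m

171.1522


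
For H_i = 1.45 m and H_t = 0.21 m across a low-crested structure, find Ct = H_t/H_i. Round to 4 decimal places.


Ct = H_t / H_i
Ct = 0.21 / 1.45
Ct = 0.1448

0.1448


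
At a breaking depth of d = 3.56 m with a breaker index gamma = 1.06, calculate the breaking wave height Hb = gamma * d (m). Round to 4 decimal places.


Hb = gamma * d
Hb = 1.06 * 3.56
Hb = 3.7736 m

3.7736


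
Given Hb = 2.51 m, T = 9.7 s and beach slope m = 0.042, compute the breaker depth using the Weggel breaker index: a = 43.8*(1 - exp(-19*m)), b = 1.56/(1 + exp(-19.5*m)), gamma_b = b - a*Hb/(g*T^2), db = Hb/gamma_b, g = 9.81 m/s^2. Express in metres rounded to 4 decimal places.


a = 43.8 * (1 - exp(-19 * m))
exp(-19 * 0.042) = exp(-0.7980) = 0.450229
a = 43.8 * (1 - 0.450229) = 24.079991
b = 1.56 / (1 + exp(-19.5 * m))
exp(-19.5 * 0.042) = exp(-0.8190) = 0.440872
b = 1.56 / (1 + 0.440872) = 1.082677
Hb / (g * T^2) = 2.51 / (9.81 * 9.7^2) = 2.51 / 923.0229 = 0.00271933
gamma_b = b - a * Hb/(g*T^2) = 1.082677 - 24.079991 * 0.00271933 = 1.017196
db = Hb / gamma_b = 2.51 / 1.017196
db = 2.4676 m

2.4676


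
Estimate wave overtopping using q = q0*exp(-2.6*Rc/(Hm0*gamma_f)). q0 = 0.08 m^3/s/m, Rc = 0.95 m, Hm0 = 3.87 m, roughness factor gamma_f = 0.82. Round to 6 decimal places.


q = q0 * exp(-2.6 * Rc / (Hm0 * gamma_f))
Exponent = -2.6 * 0.95 / (3.87 * 0.82)
= -2.6 * 0.95 / 3.1734
= -0.778345
exp(-0.778345) = 0.459165
q = 0.08 * 0.459165
q = 0.036733 m^3/s/m

0.036733


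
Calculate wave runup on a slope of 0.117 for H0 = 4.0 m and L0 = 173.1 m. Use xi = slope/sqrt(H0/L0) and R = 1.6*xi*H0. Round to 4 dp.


xi = slope / sqrt(H0/L0)
H0/L0 = 4.0/173.1 = 0.023108
sqrt(0.023108) = 0.152013
xi = 0.117 / 0.152013 = 0.769670
R = 1.6 * xi * H0 = 1.6 * 0.769670 * 4.0
R = 4.9259 m

4.9259


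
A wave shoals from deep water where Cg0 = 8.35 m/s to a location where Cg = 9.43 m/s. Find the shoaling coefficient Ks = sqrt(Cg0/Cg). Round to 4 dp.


Ks = sqrt(Cg0 / Cg)
Ks = sqrt(8.35 / 9.43)
Ks = sqrt(0.8855)
Ks = 0.9410

0.9410


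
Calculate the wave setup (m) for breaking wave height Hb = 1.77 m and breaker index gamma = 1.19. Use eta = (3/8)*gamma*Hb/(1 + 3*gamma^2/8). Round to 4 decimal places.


eta = (3/8) * gamma * Hb / (1 + 3*gamma^2/8)
Numerator = (3/8) * 1.19 * 1.77 = 0.789863
Denominator = 1 + 3*1.19^2/8 = 1 + 0.531038 = 1.531038
eta = 0.789863 / 1.531038
eta = 0.5159 m

0.5159


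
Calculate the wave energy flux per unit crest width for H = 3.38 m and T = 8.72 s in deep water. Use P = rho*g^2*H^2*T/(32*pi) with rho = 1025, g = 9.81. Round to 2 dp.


P = rho * g^2 * H^2 * T / (32 * pi)
P = 1025 * 9.81^2 * 3.38^2 * 8.72 / (32 * pi)
P = 1025 * 96.2361 * 11.4244 * 8.72 / 100.53096
P = 97748.91 W/m

97748.91


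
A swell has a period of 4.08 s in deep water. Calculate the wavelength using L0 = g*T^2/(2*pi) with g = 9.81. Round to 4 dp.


L0 = g * T^2 / (2 * pi)
L0 = 9.81 * 4.08^2 / (2 * pi)
L0 = 9.81 * 16.6464 / 6.28319
L0 = 163.3012 / 6.28319
L0 = 25.9902 m

25.9902


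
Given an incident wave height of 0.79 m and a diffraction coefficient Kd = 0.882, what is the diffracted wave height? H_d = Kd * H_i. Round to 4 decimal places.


H_d = Kd * H_i
H_d = 0.882 * 0.79
H_d = 0.6968 m

0.6968


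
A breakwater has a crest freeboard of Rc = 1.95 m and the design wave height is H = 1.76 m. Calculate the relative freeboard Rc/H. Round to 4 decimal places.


Relative freeboard = Rc / H
= 1.95 / 1.76
= 1.1080

1.1080


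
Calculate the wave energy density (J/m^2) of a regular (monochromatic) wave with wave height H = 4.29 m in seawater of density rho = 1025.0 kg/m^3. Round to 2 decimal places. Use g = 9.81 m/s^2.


E = (1/8) * rho * g * H^2
E = (1/8) * 1025.0 * 9.81 * 4.29^2
E = 0.125 * 1025.0 * 9.81 * 18.4041
E = 23132.23 J/m^2

23132.23


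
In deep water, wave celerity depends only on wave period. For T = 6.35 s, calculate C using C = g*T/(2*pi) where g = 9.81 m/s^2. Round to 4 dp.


We use the deep-water celerity formula:
C = g * T / (2 * pi)
C = 9.81 * 6.35 / (2 * 3.14159...)
C = 62.293500 / 6.283185
C = 9.9143 m/s

9.9143


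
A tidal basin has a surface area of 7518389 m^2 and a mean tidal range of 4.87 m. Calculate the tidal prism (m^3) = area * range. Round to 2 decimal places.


Tidal prism = Area * Tidal range
P = 7518389 * 4.87
P = 36614554.43 m^3

36614554.43


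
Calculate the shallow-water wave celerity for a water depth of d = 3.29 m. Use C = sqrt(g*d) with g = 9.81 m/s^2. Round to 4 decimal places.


Using the shallow-water approximation:
C = sqrt(g * d) = sqrt(9.81 * 3.29)
C = sqrt(32.2749)
C = 5.6811 m/s

5.6811


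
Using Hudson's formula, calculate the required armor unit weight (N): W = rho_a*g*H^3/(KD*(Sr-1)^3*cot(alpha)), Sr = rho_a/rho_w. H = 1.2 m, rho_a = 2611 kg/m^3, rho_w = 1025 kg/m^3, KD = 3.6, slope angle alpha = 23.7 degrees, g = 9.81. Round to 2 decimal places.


Sr = rho_a / rho_w = 2611 / 1025 = 2.547317
(Sr - 1) = 1.547317
(Sr - 1)^3 = 3.704571
cot(23.7) = 1 / tan(23.7) = 1 / 0.438969 = 2.278064
Numerator = 2611 * 9.81 * 1.2^3 = 44260.8365
Denominator = 3.6 * 3.704571 * 2.278064 = 30.381296
W = 44260.8365 / 30.381296
W = 1456.84 N

1456.84


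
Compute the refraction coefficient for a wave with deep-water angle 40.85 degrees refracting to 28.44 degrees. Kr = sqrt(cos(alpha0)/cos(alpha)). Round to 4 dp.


Kr = sqrt(cos(alpha0) / cos(alpha))
cos(40.85) = 0.756425
cos(28.44) = 0.879316
Kr = sqrt(0.756425 / 0.879316)
Kr = sqrt(0.860242)
Kr = 0.9275

0.9275


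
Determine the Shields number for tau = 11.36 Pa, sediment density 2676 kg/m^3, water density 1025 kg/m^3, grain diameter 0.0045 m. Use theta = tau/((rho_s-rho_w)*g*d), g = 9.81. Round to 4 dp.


theta = tau / ((rho_s - rho_w) * g * d)
rho_s - rho_w = 2676 - 1025 = 1651
Denominator = 1651 * 9.81 * 0.0045 = 72.883395
theta = 11.36 / 72.883395
theta = 0.1559

0.1559


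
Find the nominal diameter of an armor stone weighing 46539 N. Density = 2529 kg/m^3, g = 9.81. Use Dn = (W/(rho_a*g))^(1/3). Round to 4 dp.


V = W / (rho_a * g)
V = 46539 / (2529 * 9.81)
V = 46539 / 24809.49
V = 1.875855 m^3
Dn = V^(1/3) = 1.875855^(1/3)
Dn = 1.2333 m

1.2333


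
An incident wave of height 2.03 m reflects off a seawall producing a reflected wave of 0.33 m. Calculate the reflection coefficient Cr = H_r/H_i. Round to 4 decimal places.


Cr = H_r / H_i
Cr = 0.33 / 2.03
Cr = 0.1626

0.1626


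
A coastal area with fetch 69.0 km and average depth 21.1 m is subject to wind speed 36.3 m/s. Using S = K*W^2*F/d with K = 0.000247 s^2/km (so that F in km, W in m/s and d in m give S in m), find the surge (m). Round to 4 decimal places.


S = K * W^2 * F / d
W^2 = 36.3^2 = 1317.69
S = 0.000247 * 1317.69 * 69.0 / 21.1
Numerator = 0.000247 * 1317.69 * 69.0 = 22.457391
S = 22.457391 / 21.1 = 1.0643 m

1.0643


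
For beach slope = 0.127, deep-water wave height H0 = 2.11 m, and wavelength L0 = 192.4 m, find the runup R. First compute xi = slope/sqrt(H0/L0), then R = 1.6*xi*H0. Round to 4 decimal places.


xi = slope / sqrt(H0/L0)
H0/L0 = 2.11/192.4 = 0.010967
sqrt(0.010967) = 0.104722
xi = 0.127 / 0.104722 = 1.212733
R = 1.6 * xi * H0 = 1.6 * 1.212733 * 2.11
R = 4.0942 m

4.0942


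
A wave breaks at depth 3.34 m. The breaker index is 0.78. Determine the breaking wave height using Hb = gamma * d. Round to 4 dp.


Hb = gamma * d
Hb = 0.78 * 3.34
Hb = 2.6052 m

2.6052


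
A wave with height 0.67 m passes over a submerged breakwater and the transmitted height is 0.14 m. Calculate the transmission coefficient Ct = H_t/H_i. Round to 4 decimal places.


Ct = H_t / H_i
Ct = 0.14 / 0.67
Ct = 0.2090

0.2090


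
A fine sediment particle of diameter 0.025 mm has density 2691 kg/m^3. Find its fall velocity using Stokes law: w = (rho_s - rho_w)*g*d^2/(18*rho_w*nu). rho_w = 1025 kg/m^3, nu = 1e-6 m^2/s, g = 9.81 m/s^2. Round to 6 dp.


w = (rho_s - rho_w) * g * d^2 / (18 * rho_w * nu)
d = 0.025 mm = 0.000025 m
rho_s - rho_w = 2691 - 1025 = 1666
Numerator = 1666 * 9.81 * (0.000025)^2 = 0.000010214663
Denominator = 18 * 1025 * 1e-6 = 0.018450
w = 0.000554 m/s

0.000554


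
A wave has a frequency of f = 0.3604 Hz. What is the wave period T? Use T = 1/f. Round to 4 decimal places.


T = 1 / f
T = 1 / 0.3604
T = 2.7747 s

2.7747


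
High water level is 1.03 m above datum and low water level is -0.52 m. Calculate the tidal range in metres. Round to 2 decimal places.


Tidal range = High water - Low water
Tidal range = 1.03 - (-0.52)
Tidal range = 1.55 m

1.55


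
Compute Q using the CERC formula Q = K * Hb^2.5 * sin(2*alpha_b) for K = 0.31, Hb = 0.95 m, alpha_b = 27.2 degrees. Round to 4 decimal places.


Q = K * Hb^2.5 * sin(2 * alpha_b)
Hb^2.5 = 0.95^2.5 = 0.879648
sin(2 * 27.2) = sin(54.4) = 0.813101
Q = 0.31 * 0.879648 * 0.813101
Q = 0.2217 m^3/s

0.2217


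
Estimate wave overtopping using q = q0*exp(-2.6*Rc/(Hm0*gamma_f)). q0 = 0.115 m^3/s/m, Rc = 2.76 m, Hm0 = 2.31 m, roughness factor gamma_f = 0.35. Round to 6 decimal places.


q = q0 * exp(-2.6 * Rc / (Hm0 * gamma_f))
Exponent = -2.6 * 2.76 / (2.31 * 0.35)
= -2.6 * 2.76 / 0.8085
= -8.875696
exp(-8.875696) = 0.000140
q = 0.115 * 0.000140
q = 0.000016 m^3/s/m

0.000016


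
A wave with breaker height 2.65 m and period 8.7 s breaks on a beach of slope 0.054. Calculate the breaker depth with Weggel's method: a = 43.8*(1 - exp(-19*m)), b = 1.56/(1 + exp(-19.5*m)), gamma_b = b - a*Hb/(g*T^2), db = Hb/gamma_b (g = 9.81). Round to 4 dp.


a = 43.8 * (1 - exp(-19 * m))
exp(-19 * 0.054) = exp(-1.0260) = 0.358438
a = 43.8 * (1 - 0.358438) = 28.100422
b = 1.56 / (1 + exp(-19.5 * m))
exp(-19.5 * 0.054) = exp(-1.0530) = 0.348890
b = 1.56 / (1 + 0.348890) = 1.156507
Hb / (g * T^2) = 2.65 / (9.81 * 8.7^2) = 2.65 / 742.5189 = 0.00356893
gamma_b = b - a * Hb/(g*T^2) = 1.156507 - 28.100422 * 0.00356893 = 1.056218
db = Hb / gamma_b = 2.65 / 1.056218
db = 2.5090 m

2.5090


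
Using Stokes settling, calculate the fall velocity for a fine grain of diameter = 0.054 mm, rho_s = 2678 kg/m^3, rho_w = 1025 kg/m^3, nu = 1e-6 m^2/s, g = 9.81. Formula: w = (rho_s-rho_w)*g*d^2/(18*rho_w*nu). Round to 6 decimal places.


w = (rho_s - rho_w) * g * d^2 / (18 * rho_w * nu)
d = 0.054 mm = 0.000054 m
rho_s - rho_w = 2678 - 1025 = 1653
Numerator = 1653 * 9.81 * (0.000054)^2 = 0.000047285652
Denominator = 18 * 1025 * 1e-6 = 0.018450
w = 0.002563 m/s

0.002563


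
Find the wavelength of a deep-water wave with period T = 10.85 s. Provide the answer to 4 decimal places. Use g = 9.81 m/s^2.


L0 = g * T^2 / (2 * pi)
L0 = 9.81 * 10.85^2 / (2 * pi)
L0 = 9.81 * 117.7225 / 6.28319
L0 = 1154.8577 / 6.28319
L0 = 183.8013 m

183.8013


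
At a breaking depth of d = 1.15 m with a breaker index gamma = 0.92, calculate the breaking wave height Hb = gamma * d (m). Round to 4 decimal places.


Hb = gamma * d
Hb = 0.92 * 1.15
Hb = 1.0580 m

1.0580


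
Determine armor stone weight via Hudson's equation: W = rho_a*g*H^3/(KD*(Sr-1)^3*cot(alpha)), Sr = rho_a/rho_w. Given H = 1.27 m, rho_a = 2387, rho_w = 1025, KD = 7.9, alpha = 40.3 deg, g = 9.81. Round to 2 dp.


Sr = rho_a / rho_w = 2387 / 1025 = 2.328780
(Sr - 1) = 1.328780
(Sr - 1)^3 = 2.346171
cot(40.3) = 1 / tan(40.3) = 1 / 0.848062 = 1.179160
Numerator = 2387 * 9.81 * 1.27^3 = 47965.8991
Denominator = 7.9 * 2.346171 * 1.179160 = 21.855431
W = 47965.8991 / 21.855431
W = 2194.69 N

2194.69


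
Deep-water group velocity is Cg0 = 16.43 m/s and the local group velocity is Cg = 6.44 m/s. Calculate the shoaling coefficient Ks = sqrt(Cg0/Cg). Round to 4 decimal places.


Ks = sqrt(Cg0 / Cg)
Ks = sqrt(16.43 / 6.44)
Ks = sqrt(2.5512)
Ks = 1.5973

1.5973


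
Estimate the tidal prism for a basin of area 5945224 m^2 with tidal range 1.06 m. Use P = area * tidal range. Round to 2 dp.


Tidal prism = Area * Tidal range
P = 5945224 * 1.06
P = 6301937.44 m^3

6301937.44


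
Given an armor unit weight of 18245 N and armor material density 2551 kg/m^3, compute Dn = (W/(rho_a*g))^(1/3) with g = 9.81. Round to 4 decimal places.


V = W / (rho_a * g)
V = 18245 / (2551 * 9.81)
V = 18245 / 25025.31
V = 0.729062 m^3
Dn = V^(1/3) = 0.729062^(1/3)
Dn = 0.9000 m

0.9000


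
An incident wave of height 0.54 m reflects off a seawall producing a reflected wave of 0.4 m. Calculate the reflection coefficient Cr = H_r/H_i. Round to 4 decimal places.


Cr = H_r / H_i
Cr = 0.4 / 0.54
Cr = 0.7407

0.7407


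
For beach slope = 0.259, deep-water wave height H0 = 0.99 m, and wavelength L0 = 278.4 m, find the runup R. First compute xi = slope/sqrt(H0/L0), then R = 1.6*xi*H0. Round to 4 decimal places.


xi = slope / sqrt(H0/L0)
H0/L0 = 0.99/278.4 = 0.003556
sqrt(0.003556) = 0.059632
xi = 0.259 / 0.059632 = 4.343270
R = 1.6 * xi * H0 = 1.6 * 4.343270 * 0.99
R = 6.8797 m

6.8797


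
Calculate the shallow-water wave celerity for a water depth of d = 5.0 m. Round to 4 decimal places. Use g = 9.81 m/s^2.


Using the shallow-water approximation:
C = sqrt(g * d) = sqrt(9.81 * 5.0)
C = sqrt(49.0500)
C = 7.0036 m/s

7.0036


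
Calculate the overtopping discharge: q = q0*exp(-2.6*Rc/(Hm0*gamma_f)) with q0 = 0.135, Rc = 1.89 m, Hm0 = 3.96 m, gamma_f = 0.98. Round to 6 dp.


q = q0 * exp(-2.6 * Rc / (Hm0 * gamma_f))
Exponent = -2.6 * 1.89 / (3.96 * 0.98)
= -2.6 * 1.89 / 3.8808
= -1.266234
exp(-1.266234) = 0.281891
q = 0.135 * 0.281891
q = 0.038055 m^3/s/m

0.038055


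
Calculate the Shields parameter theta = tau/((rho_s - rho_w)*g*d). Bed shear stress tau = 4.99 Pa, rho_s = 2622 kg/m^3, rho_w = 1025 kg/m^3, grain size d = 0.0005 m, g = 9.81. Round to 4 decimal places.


theta = tau / ((rho_s - rho_w) * g * d)
rho_s - rho_w = 2622 - 1025 = 1597
Denominator = 1597 * 9.81 * 0.0005 = 7.833285
theta = 4.99 / 7.833285
theta = 0.6370

0.6370


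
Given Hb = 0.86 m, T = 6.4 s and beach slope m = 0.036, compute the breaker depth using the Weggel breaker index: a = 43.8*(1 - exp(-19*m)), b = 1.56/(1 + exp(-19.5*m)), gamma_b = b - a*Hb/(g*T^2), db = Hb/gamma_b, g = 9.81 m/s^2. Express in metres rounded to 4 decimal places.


a = 43.8 * (1 - exp(-19 * m))
exp(-19 * 0.036) = exp(-0.6840) = 0.504595
a = 43.8 * (1 - 0.504595) = 21.698758
b = 1.56 / (1 + exp(-19.5 * m))
exp(-19.5 * 0.036) = exp(-0.7020) = 0.495593
b = 1.56 / (1 + 0.495593) = 1.043064
Hb / (g * T^2) = 0.86 / (9.81 * 6.4^2) = 0.86 / 401.8176 = 0.00214027
gamma_b = b - a * Hb/(g*T^2) = 1.043064 - 21.698758 * 0.00214027 = 0.996623
db = Hb / gamma_b = 0.86 / 0.996623
db = 0.8629 m

0.8629


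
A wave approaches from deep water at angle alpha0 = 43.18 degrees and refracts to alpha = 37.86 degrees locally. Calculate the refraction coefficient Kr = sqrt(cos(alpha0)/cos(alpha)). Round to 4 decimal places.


Kr = sqrt(cos(alpha0) / cos(alpha))
cos(43.18) = 0.729208
cos(37.86) = 0.789513
Kr = sqrt(0.729208 / 0.789513)
Kr = sqrt(0.923617)
Kr = 0.9611

0.9611


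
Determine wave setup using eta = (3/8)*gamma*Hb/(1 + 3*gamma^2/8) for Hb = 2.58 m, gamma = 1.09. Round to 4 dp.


eta = (3/8) * gamma * Hb / (1 + 3*gamma^2/8)
Numerator = (3/8) * 1.09 * 2.58 = 1.054575
Denominator = 1 + 3*1.09^2/8 = 1 + 0.445538 = 1.445538
eta = 1.054575 / 1.445538
eta = 0.7295 m

0.7295


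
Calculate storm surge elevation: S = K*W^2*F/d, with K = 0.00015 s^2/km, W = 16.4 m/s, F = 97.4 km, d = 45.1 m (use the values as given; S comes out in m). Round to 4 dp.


S = K * W^2 * F / d
W^2 = 16.4^2 = 268.96
S = 0.00015 * 268.96 * 97.4 / 45.1
Numerator = 0.00015 * 268.96 * 97.4 = 3.929506
S = 3.929506 / 45.1 = 0.0871 m

0.0871


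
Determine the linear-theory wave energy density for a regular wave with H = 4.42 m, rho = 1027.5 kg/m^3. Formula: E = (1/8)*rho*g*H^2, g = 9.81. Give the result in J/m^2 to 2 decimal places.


E = (1/8) * rho * g * H^2
E = (1/8) * 1027.5 * 9.81 * 4.42^2
E = 0.125 * 1027.5 * 9.81 * 19.5364
E = 24615.31 J/m^2

24615.31


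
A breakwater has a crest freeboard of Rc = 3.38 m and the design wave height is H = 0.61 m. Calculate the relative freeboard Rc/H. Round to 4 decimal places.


Relative freeboard = Rc / H
= 3.38 / 0.61
= 5.5410

5.5410


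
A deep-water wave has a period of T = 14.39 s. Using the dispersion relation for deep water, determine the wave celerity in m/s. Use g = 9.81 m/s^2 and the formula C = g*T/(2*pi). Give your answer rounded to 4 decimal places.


We use the deep-water celerity formula:
C = g * T / (2 * pi)
C = 9.81 * 14.39 / (2 * 3.14159...)
C = 141.165900 / 6.283185
C = 22.4673 m/s

22.4673


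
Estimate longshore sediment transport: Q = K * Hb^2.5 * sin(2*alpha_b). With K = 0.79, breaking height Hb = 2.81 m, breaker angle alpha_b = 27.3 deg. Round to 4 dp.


Q = K * Hb^2.5 * sin(2 * alpha_b)
Hb^2.5 = 2.81^2.5 = 13.236276
sin(2 * 27.3) = sin(54.6) = 0.815128
Q = 0.79 * 13.236276 * 0.815128
Q = 8.5235 m^3/s

8.5235


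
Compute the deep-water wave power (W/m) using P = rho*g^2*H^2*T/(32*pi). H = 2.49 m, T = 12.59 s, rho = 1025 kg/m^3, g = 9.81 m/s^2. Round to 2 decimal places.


P = rho * g^2 * H^2 * T / (32 * pi)
P = 1025 * 9.81^2 * 2.49^2 * 12.59 / (32 * pi)
P = 1025 * 96.2361 * 6.2001 * 12.59 / 100.53096
P = 76592.54 W/m

76592.54


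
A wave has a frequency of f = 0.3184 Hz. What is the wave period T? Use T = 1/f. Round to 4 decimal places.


T = 1 / f
T = 1 / 0.3184
T = 3.1407 s

3.1407


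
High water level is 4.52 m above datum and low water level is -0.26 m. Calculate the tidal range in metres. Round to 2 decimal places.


Tidal range = High water - Low water
Tidal range = 4.52 - (-0.26)
Tidal range = 4.78 m

4.78
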